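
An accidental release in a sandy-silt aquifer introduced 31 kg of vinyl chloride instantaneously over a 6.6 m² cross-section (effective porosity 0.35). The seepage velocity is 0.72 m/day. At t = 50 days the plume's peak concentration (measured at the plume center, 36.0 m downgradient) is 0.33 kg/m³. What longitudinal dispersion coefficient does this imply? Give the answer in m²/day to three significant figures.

2.63 m²/day

At the plume center C_max = M/(n_e·A·√(4πDt)), so D = M²/(4πt·(n_e·A·C_max)²).
n_e·A·C_max = 0.35 × 6.6 × 0.33 = 0.7623 kg/m.
D = 31²/(4π × 50 × 0.7623²) = 2.63 m²/day.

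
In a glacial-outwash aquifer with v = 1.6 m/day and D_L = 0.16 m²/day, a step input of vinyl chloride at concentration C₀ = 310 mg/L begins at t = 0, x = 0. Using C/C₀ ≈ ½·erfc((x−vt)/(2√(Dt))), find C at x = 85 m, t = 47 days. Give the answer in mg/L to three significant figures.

For a continuous step input, C/C₀ ≈ ½·erfc((x−vt)/(2√(Dt))).
vt = 1.6 × 47 = 75.2 m and 2√(Dt) = 2√(0.16 × 47) = 5.485 m.
Argument (x−vt)/(2√(Dt)) = (85 − 75.2)/5.485 = 1.787; ½·erfc(1.787) = 0.005749.
C = 310 × 0.005749 = 1.78 mg/L.

1.78 mg/L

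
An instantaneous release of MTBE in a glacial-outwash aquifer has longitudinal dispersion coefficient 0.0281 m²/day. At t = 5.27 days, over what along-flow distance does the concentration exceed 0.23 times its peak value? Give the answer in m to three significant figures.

1.87 m

The plume is Gaussian with σ = √(2Dt) = √(2 × 0.0281 × 5.27) = 0.5442 m.
C/C_peak = exp(−Δx²/(2σ²)) = 0.23 ⇒ Δx = σ·√(−2 ln 0.23) = 0.5442 × 1.714 = 0.9328 m.
Width = 2Δx = 1.87 m.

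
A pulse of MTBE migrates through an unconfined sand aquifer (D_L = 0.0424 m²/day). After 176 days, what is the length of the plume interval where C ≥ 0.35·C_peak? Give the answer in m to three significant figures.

The plume is Gaussian with σ = √(2Dt) = √(2 × 0.0424 × 176) = 3.863 m.
C/C_peak = exp(−Δx²/(2σ²)) = 0.35 ⇒ Δx = σ·√(−2 ln 0.35) = 3.863 × 1.449 = 5.597 m.
Width = 2Δx = 11.2 m.

11.2 m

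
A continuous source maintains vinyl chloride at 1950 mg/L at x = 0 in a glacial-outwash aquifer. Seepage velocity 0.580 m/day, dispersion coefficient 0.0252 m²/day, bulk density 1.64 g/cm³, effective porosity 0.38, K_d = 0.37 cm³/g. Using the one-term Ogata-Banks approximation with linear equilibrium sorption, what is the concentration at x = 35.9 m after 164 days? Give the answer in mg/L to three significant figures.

Retardation factor R = 1 + ρ_b·K_d/n = 1 + 1.64 × 0.37/0.38 = 2.597.
Sorption retards both mechanisms: v_R = v/R = 0.2233 m/day, D_R = D/R = 0.009704 m²/day.
v_R·t = 0.2233 × 164 = 36.6212 m; 2√(D_R t) = 2.523 m; argument = (35.9 − 36.6212)/2.523 = -0.2859.
C = C₀ × ½·erfc(-0.2859) = 1950 × 0.6570 = 1280 mg/L.

1280 mg/L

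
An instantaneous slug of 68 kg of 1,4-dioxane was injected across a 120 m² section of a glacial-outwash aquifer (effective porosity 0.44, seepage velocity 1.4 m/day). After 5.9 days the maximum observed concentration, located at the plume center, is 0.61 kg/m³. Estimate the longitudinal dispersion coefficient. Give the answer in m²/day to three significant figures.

0.0601 m²/day

At the plume center C_max = M/(n_e·A·√(4πDt)), so D = M²/(4πt·(n_e·A·C_max)²).
n_e·A·C_max = 0.44 × 120 × 0.61 = 32.21 kg/m.
D = 68²/(4π × 5.9 × 32.21²) = 0.0601 m²/day.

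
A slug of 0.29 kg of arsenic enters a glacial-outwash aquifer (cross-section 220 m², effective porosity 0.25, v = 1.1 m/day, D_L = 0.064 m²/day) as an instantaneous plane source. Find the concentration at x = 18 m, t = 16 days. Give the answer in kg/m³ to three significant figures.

0.00141 kg/m³

For an instantaneous plane source, C(x,t) = M/(n_e·A·√(4πDt)) · exp(−(x−vt)²/(4Dt)), with n_e·A the pore (flow) area.
Plume center vt = 1.1 × 16 = 17.6 m, so the well at 18 m is 0.4 m downgradient of the peak.
√(4πDt) = 3.587 m, giving peak height M/(n_e·A·√(4πDt)) = 0.29/(0.25 × 220 × 3.587) = 0.001470 kg/m³.
(x−vt)²/(4Dt) = (0.4)²/(4 × 0.064 × 16) = 0.03906; exp(−0.03906) = 0.9617.
C = 0.001470 × 0.9617 = 0.00141 kg/m³.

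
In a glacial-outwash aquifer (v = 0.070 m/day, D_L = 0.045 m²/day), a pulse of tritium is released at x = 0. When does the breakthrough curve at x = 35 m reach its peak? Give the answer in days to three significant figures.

491 days

For the 1D instantaneous-source solution, setting ∂C/∂t = 0 at fixed x gives v²t² + 2Dt − x² = 0, so t = (√(D² + v²x²) − D)/v².
√(D² + v²x²) = √(0.045² + 0.070² × 35²) = 2.450; v² = 0.0049.
t = (2.450 − 0.045)/0.0049 = 491 days (vs. the pure-advection estimate x/v = 500 d).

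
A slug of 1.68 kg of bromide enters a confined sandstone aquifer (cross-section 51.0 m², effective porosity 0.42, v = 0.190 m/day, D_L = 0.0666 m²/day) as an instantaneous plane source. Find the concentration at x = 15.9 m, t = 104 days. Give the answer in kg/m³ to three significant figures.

For an instantaneous plane source, C(x,t) = M/(n_e·A·√(4πDt)) · exp(−(x−vt)²/(4Dt)), with n_e·A the pore (flow) area.
Plume center vt = 0.190 × 104 = 19.76 m, so the well at 15.9 m is 3.86 m upgradient of the peak.
√(4πDt) = 9.330 m, giving peak height M/(n_e·A·√(4πDt)) = 1.68/(0.42 × 51.0 × 9.330) = 0.008406 kg/m³.
(x−vt)²/(4Dt) = (-3.86)²/(4 × 0.0666 × 104) = 0.5378; exp(−0.5378) = 0.5840.
C = 0.008406 × 0.5840 = 0.00491 kg/m³.

0.00491 kg/m³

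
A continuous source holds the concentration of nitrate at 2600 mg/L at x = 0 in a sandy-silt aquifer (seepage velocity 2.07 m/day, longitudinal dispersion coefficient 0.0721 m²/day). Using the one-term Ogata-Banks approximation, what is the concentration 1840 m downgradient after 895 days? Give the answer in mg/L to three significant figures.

For a continuous step input, C/C₀ ≈ ½·erfc((x−vt)/(2√(Dt))).
vt = 2.07 × 895 = 1852.65 m and 2√(Dt) = 2√(0.0721 × 895) = 16.07 m.
Argument (x−vt)/(2√(Dt)) = (1840 − 1852.65)/16.07 = -0.7872; ½·erfc(-0.7872) = 0.8672.
C = 2600 × 0.8672 = 2250 mg/L.

2250 mg/L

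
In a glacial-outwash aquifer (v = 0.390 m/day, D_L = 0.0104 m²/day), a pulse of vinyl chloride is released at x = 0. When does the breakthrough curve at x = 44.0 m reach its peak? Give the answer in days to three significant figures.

For the 1D instantaneous-source solution, setting ∂C/∂t = 0 at fixed x gives v²t² + 2Dt − x² = 0, so t = (√(D² + v²x²) − D)/v².
√(D² + v²x²) = √(0.0104² + 0.390² × 44.0²) = 17.16; v² = 0.1521.
t = (17.16 − 0.0104)/0.1521 = 113 days (vs. the pure-advection estimate x/v = 113 d).

113 days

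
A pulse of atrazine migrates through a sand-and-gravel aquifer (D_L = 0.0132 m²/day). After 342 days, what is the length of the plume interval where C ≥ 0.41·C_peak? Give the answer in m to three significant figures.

8.02 m

The plume is Gaussian with σ = √(2Dt) = √(2 × 0.0132 × 342) = 3.005 m.
C/C_peak = exp(−Δx²/(2σ²)) = 0.41 ⇒ Δx = σ·√(−2 ln 0.41) = 3.005 × 1.335 = 4.012 m.
Width = 2Δx = 8.02 m.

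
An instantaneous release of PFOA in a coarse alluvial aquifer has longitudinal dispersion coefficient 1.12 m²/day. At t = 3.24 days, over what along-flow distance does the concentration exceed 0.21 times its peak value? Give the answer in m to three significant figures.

The plume is Gaussian with σ = √(2Dt) = √(2 × 1.12 × 3.24) = 2.694 m.
C/C_peak = exp(−Δx²/(2σ²)) = 0.21 ⇒ Δx = σ·√(−2 ln 0.21) = 2.694 × 1.767 = 4.760 m.
Width = 2Δx = 9.52 m.

9.52 m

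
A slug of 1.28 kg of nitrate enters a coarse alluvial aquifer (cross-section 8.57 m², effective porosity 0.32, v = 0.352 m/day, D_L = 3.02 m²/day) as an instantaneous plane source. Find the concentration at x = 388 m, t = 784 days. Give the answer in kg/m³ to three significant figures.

For an instantaneous plane source, C(x,t) = M/(n_e·A·√(4πDt)) · exp(−(x−vt)²/(4Dt)), with n_e·A the pore (flow) area.
Plume center vt = 0.352 × 784 = 275.968 m, so the well at 388 m is 112.032 m downgradient of the peak.
√(4πDt) = 172.5 m, giving peak height M/(n_e·A·√(4πDt)) = 1.28/(0.32 × 8.57 × 172.5) = 0.002706 kg/m³.
(x−vt)²/(4Dt) = (112.032)²/(4 × 3.02 × 784) = 1.325; exp(−1.325) = 0.2658.
C = 0.002706 × 0.2658 = 0.000719 kg/m³.

0.000719 kg/m³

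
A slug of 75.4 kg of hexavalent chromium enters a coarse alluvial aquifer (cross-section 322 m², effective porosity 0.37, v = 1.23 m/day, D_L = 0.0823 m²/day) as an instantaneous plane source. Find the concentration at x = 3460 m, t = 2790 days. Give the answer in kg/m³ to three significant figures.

For an instantaneous plane source, C(x,t) = M/(n_e·A·√(4πDt)) · exp(−(x−vt)²/(4Dt)), with n_e·A the pore (flow) area.
Plume center vt = 1.23 × 2790 = 3431.7 m, so the well at 3460 m is 28.3 m downgradient of the peak.
√(4πDt) = 53.72 m, giving peak height M/(n_e·A·√(4πDt)) = 75.4/(0.37 × 322 × 53.72) = 0.01178 kg/m³.
(x−vt)²/(4Dt) = (28.3)²/(4 × 0.0823 × 2790) = 0.8720; exp(−0.8720) = 0.4181.
C = 0.01178 × 0.4181 = 0.00493 kg/m³.

0.00493 kg/m³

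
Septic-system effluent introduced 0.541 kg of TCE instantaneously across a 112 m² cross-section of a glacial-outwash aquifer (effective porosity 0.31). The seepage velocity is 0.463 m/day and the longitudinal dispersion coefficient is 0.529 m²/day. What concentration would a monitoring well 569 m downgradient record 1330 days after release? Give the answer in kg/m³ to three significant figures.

For an instantaneous plane source, C(x,t) = M/(n_e·A·√(4πDt)) · exp(−(x−vt)²/(4Dt)), with n_e·A the pore (flow) area.
Plume center vt = 0.463 × 1330 = 615.79 m, so the well at 569 m is 46.79 m upgradient of the peak.
√(4πDt) = 94.03 m, giving peak height M/(n_e·A·√(4πDt)) = 0.541/(0.31 × 112 × 94.03) = 0.0001657 kg/m³.
(x−vt)²/(4Dt) = (-46.79)²/(4 × 0.529 × 1330) = 0.7779; exp(−0.7779) = 0.4594.
C = 0.0001657 × 0.4594 = 7.61e-05 kg/m³.

7.61e-05 kg/m³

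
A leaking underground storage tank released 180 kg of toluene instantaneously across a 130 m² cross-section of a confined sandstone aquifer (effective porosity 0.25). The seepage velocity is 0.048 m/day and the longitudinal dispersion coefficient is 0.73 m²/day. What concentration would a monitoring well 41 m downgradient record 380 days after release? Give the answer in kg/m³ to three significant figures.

For an instantaneous plane source, C(x,t) = M/(n_e·A·√(4πDt)) · exp(−(x−vt)²/(4Dt)), with n_e·A the pore (flow) area.
Plume center vt = 0.048 × 380 = 18.24 m, so the well at 41 m is 22.76 m downgradient of the peak.
√(4πDt) = 59.04 m, giving peak height M/(n_e·A·√(4πDt)) = 180/(0.25 × 130 × 59.04) = 0.09381 kg/m³.
(x−vt)²/(4Dt) = (22.76)²/(4 × 0.73 × 380) = 0.4669; exp(−0.4669) = 0.6269.
C = 0.09381 × 0.6269 = 0.0588 kg/m³.

0.0588 kg/m³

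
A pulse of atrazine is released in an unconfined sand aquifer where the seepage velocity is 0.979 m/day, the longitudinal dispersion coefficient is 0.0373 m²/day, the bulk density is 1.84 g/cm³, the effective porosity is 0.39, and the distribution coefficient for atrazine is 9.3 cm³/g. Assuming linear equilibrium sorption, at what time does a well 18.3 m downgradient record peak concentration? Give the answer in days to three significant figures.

837 days

Retardation factor R = 1 + ρ_b·K_d/n = 1 + 1.84 × 9.3/0.39 = 44.88.
Sorption retards both mechanisms: v_R = v/R = 0.02181 m/day, D_R = D/R = 0.0008311 m²/day.
Peak time from v_R²t² + 2D_R t − x² = 0: t = (√(D_R² + v_R²x²) − D_R)/v_R².
√(D_R² + v_R²x²) = √(0.0008311² + 0.02181² × 18.3²) = 0.3991; v_R² = 0.0004757.
t = (0.3991 − 0.0008311)/0.0004757 = 837 days.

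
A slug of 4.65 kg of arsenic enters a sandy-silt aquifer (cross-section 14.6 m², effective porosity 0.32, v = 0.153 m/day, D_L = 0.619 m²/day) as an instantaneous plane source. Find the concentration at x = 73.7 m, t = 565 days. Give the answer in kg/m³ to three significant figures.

For an instantaneous plane source, C(x,t) = M/(n_e·A·√(4πDt)) · exp(−(x−vt)²/(4Dt)), with n_e·A the pore (flow) area.
Plume center vt = 0.153 × 565 = 86.445 m, so the well at 73.7 m is 12.745 m upgradient of the peak.
√(4πDt) = 66.29 m, giving peak height M/(n_e·A·√(4πDt)) = 4.65/(0.32 × 14.6 × 66.29) = 0.01501 kg/m³.
(x−vt)²/(4Dt) = (-12.745)²/(4 × 0.619 × 565) = 0.1161; exp(−0.1161) = 0.8904.
C = 0.01501 × 0.8904 = 0.0134 kg/m³.

0.0134 kg/m³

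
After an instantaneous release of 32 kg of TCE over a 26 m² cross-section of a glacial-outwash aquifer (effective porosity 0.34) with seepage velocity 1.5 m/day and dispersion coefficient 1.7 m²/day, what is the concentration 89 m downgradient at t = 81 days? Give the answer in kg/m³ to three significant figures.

For an instantaneous plane source, C(x,t) = M/(n_e·A·√(4πDt)) · exp(−(x−vt)²/(4Dt)), with n_e·A the pore (flow) area.
Plume center vt = 1.5 × 81 = 121.5 m, so the well at 89 m is 32.5 m upgradient of the peak.
√(4πDt) = 41.60 m, giving peak height M/(n_e·A·√(4πDt)) = 32/(0.34 × 26 × 41.60) = 0.08702 kg/m³.
(x−vt)²/(4Dt) = (-32.5)²/(4 × 1.7 × 81) = 1.918; exp(−1.918) = 0.1469.
C = 0.08702 × 0.1469 = 0.0128 kg/m³.

0.0128 kg/m³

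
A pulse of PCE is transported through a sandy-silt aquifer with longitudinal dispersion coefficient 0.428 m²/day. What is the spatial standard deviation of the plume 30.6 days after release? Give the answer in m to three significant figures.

5.12 m

Dispersive spreading gives a Gaussian with σ² = 2Dt; advection only shifts the center.
σ = √(2 × 0.428 × 30.6) = 5.12 m.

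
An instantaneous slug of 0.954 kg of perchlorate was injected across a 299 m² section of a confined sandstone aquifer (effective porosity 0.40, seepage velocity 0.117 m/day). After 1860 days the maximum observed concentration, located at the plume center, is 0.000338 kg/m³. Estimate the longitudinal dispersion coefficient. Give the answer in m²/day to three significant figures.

0.0238 m²/day

At the plume center C_max = M/(n_e·A·√(4πDt)), so D = M²/(4πt·(n_e·A·C_max)²).
n_e·A·C_max = 0.40 × 299 × 0.000338 = 0.04042 kg/m.
D = 0.954²/(4π × 1860 × 0.04042²) = 0.0238 m²/day.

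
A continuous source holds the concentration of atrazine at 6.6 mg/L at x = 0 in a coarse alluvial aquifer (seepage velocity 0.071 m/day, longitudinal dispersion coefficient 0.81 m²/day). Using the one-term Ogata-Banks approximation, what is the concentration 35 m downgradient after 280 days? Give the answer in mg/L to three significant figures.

1.58 mg/L

For a continuous step input, C/C₀ ≈ ½·erfc((x−vt)/(2√(Dt))).
vt = 0.071 × 280 = 19.88 m and 2√(Dt) = 2√(0.81 × 280) = 30.12 m.
Argument (x−vt)/(2√(Dt)) = (35 − 19.88)/30.12 = 0.5020; ½·erfc(0.5020) = 0.2389.
C = 6.6 × 0.2389 = 1.58 mg/L.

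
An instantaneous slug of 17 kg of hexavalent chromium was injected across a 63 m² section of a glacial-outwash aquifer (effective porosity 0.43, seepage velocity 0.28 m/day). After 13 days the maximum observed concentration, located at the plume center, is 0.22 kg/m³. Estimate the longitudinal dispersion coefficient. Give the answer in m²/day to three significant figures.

At the plume center C_max = M/(n_e·A·√(4πDt)), so D = M²/(4πt·(n_e·A·C_max)²).
n_e·A·C_max = 0.43 × 63 × 0.22 = 5.960 kg/m.
D = 17²/(4π × 13 × 5.960²) = 0.0498 m²/day.

0.0498 m²/day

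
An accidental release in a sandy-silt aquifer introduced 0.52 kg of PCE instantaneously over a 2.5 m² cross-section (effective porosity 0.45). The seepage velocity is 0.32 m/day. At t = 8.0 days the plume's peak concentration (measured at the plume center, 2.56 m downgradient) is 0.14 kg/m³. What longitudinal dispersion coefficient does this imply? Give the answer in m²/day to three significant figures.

At the plume center C_max = M/(n_e·A·√(4πDt)), so D = M²/(4πt·(n_e·A·C_max)²).
n_e·A·C_max = 0.45 × 2.5 × 0.14 = 0.1575 kg/m.
D = 0.52²/(4π × 8.0 × 0.1575²) = 0.108 m²/day.

0.108 m²/day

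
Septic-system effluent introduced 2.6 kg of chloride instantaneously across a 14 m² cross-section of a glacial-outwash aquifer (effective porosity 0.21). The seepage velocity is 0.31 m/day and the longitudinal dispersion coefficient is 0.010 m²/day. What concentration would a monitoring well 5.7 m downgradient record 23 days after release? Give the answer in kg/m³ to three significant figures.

0.0563 kg/m³

For an instantaneous plane source, C(x,t) = M/(n_e·A·√(4πDt)) · exp(−(x−vt)²/(4Dt)), with n_e·A the pore (flow) area.
Plume center vt = 0.31 × 23 = 7.13 m, so the well at 5.7 m is 1.43 m upgradient of the peak.
√(4πDt) = 1.700 m, giving peak height M/(n_e·A·√(4πDt)) = 2.6/(0.21 × 14 × 1.700) = 0.5202 kg/m³.
(x−vt)²/(4Dt) = (-1.43)²/(4 × 0.010 × 23) = 2.223; exp(−2.223) = 0.1083.
C = 0.5202 × 0.1083 = 0.0563 kg/m³.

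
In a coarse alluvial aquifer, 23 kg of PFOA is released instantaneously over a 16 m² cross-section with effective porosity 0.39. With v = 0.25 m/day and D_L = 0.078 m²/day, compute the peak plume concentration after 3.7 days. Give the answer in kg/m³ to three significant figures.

The peak of an instantaneous 1D plume sits at x = vt; there the Gaussian factor is 1 and C_max = M/(n_e·A·√(4πDt)), where n_e·A is the pore area the mass is dissolved in.
√(4πDt) = √(4π × 0.078 × 3.7) = 1.904 m, so C_max = 23/(0.39 × 16 × 1.904) = 1.94 kg/m³.

1.94 kg/m³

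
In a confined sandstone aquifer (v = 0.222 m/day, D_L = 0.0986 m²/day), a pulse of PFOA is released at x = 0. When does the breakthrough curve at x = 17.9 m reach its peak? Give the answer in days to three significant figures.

78.7 days

For the 1D instantaneous-source solution, setting ∂C/∂t = 0 at fixed x gives v²t² + 2Dt − x² = 0, so t = (√(D² + v²x²) − D)/v².
√(D² + v²x²) = √(0.0986² + 0.222² × 17.9²) = 3.975; v² = 0.049284.
t = (3.975 − 0.0986)/0.049284 = 78.7 days (vs. the pure-advection estimate x/v = 80.6 d).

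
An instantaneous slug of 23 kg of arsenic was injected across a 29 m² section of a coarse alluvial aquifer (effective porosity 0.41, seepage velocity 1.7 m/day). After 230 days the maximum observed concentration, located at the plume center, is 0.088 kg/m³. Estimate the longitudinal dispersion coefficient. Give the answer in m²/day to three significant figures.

At the plume center C_max = M/(n_e·A·√(4πDt)), so D = M²/(4πt·(n_e·A·C_max)²).
n_e·A·C_max = 0.41 × 29 × 0.088 = 1.046 kg/m.
D = 23²/(4π × 230 × 1.046²) = 0.167 m²/day.

0.167 m²/day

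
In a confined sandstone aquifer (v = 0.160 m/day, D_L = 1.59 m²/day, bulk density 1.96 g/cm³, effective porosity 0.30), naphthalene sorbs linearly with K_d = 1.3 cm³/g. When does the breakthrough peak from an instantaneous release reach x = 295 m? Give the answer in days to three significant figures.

16900 days

Retardation factor R = 1 + ρ_b·K_d/n = 1 + 1.96 × 1.3/0.30 = 9.493.
Sorption retards both mechanisms: v_R = v/R = 0.01685 m/day, D_R = D/R = 0.1675 m²/day.
Peak time from v_R²t² + 2D_R t − x² = 0: t = (√(D_R² + v_R²x²) − D_R)/v_R².
√(D_R² + v_R²x²) = √(0.1675² + 0.01685² × 295²) = 4.974; v_R² = 0.0002839.
t = (4.974 − 0.1675)/0.0002839 = 16900 days.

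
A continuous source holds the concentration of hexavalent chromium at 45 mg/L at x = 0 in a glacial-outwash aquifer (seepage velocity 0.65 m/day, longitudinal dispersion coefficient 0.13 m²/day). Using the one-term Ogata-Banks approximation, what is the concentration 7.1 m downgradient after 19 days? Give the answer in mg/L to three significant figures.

For a continuous step input, C/C₀ ≈ ½·erfc((x−vt)/(2√(Dt))).
vt = 0.65 × 19 = 12.35 m and 2√(Dt) = 2√(0.13 × 19) = 3.143 m.
Argument (x−vt)/(2√(Dt)) = (7.1 − 12.35)/3.143 = -1.670; ½·erfc(-1.670) = 0.9909.
C = 45 × 0.9909 = 44.6 mg/L.

44.6 mg/L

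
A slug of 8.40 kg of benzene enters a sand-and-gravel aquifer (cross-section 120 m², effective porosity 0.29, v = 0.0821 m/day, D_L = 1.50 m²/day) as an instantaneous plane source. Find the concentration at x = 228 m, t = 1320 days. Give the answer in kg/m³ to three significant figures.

0.000251 kg/m³

For an instantaneous plane source, C(x,t) = M/(n_e·A·√(4πDt)) · exp(−(x−vt)²/(4Dt)), with n_e·A the pore (flow) area.
Plume center vt = 0.0821 × 1320 = 108.372 m, so the well at 228 m is 119.628 m downgradient of the peak.
√(4πDt) = 157.7 m, giving peak height M/(n_e·A·√(4πDt)) = 8.40/(0.29 × 120 × 157.7) = 0.001531 kg/m³.
(x−vt)²/(4Dt) = (119.628)²/(4 × 1.50 × 1320) = 1.807; exp(−1.807) = 0.1641.
C = 0.001531 × 0.1641 = 0.000251 kg/m³.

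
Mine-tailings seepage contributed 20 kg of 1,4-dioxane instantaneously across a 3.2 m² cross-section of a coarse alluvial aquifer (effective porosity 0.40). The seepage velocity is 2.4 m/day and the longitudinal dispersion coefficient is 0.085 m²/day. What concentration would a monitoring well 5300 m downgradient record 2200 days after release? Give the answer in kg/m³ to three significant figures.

0.189 kg/m³

For an instantaneous plane source, C(x,t) = M/(n_e·A·√(4πDt)) · exp(−(x−vt)²/(4Dt)), with n_e·A the pore (flow) area.
Plume center vt = 2.4 × 2200 = 5280 m, so the well at 5300 m is 20 m downgradient of the peak.
√(4πDt) = 48.48 m, giving peak height M/(n_e·A·√(4πDt)) = 20/(0.40 × 3.2 × 48.48) = 0.3223 kg/m³.
(x−vt)²/(4Dt) = (20)²/(4 × 0.085 × 2200) = 0.5348; exp(−0.5348) = 0.5858.
C = 0.3223 × 0.5858 = 0.189 kg/m³.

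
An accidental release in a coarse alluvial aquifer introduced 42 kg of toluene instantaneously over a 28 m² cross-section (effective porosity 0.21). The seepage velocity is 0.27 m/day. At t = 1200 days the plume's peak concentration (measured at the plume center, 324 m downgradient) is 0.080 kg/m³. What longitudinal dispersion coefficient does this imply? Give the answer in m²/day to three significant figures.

At the plume center C_max = M/(n_e·A·√(4πDt)), so D = M²/(4πt·(n_e·A·C_max)²).
n_e·A·C_max = 0.21 × 28 × 0.080 = 0.4704 kg/m.
D = 42²/(4π × 1200 × 0.4704²) = 0.529 m²/day.

0.529 m²/day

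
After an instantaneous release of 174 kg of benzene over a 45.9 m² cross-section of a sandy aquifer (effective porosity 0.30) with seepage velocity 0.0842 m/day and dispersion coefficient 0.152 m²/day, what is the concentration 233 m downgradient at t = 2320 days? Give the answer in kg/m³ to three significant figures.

For an instantaneous plane source, C(x,t) = M/(n_e·A·√(4πDt)) · exp(−(x−vt)²/(4Dt)), with n_e·A the pore (flow) area.
Plume center vt = 0.0842 × 2320 = 195.344 m, so the well at 233 m is 37.656 m downgradient of the peak.
√(4πDt) = 66.57 m, giving peak height M/(n_e·A·√(4πDt)) = 174/(0.30 × 45.9 × 66.57) = 0.1898 kg/m³.
(x−vt)²/(4Dt) = (37.656)²/(4 × 0.152 × 2320) = 1.005; exp(−1.005) = 0.3660.
C = 0.1898 × 0.3660 = 0.0695 kg/m³.

0.0695 kg/m³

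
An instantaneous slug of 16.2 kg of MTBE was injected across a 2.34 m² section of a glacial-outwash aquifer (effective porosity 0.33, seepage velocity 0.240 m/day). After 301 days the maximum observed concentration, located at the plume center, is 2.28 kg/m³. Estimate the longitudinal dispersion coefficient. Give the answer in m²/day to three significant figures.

0.0224 m²/day

At the plume center C_max = M/(n_e·A·√(4πDt)), so D = M²/(4πt·(n_e·A·C_max)²).
n_e·A·C_max = 0.33 × 2.34 × 2.28 = 1.761 kg/m.
D = 16.2²/(4π × 301 × 1.761²) = 0.0224 m²/day.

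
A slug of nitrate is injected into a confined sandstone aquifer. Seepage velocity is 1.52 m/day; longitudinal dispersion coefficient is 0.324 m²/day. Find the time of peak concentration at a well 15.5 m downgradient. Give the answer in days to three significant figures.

For the 1D instantaneous-source solution, setting ∂C/∂t = 0 at fixed x gives v²t² + 2Dt − x² = 0, so t = (√(D² + v²x²) − D)/v².
√(D² + v²x²) = √(0.324² + 1.52² × 15.5²) = 23.56; v² = 2.3104.
t = (23.56 − 0.324)/2.3104 = 10.1 days (vs. the pure-advection estimate x/v = 10.2 d).

10.1 days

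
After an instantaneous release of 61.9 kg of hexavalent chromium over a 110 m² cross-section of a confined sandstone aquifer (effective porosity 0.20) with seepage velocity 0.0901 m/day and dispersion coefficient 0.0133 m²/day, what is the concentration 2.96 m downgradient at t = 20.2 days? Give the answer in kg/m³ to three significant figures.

0.457 kg/m³

For an instantaneous plane source, C(x,t) = M/(n_e·A·√(4πDt)) · exp(−(x−vt)²/(4Dt)), with n_e·A the pore (flow) area.
Plume center vt = 0.0901 × 20.2 = 1.82002 m, so the well at 2.96 m is 1.13998 m downgradient of the peak.
√(4πDt) = 1.837 m, giving peak height M/(n_e·A·√(4πDt)) = 61.9/(0.20 × 110 × 1.837) = 1.532 kg/m³.
(x−vt)²/(4Dt) = (1.13998)²/(4 × 0.0133 × 20.2) = 1.209; exp(−1.209) = 0.2985.
C = 1.532 × 0.2985 = 0.457 kg/m³.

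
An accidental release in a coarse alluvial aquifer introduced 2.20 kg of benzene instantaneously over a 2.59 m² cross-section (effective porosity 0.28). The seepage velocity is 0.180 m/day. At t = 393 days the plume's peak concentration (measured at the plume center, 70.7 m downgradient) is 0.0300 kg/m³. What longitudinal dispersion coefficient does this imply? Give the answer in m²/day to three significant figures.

At the plume center C_max = M/(n_e·A·√(4πDt)), so D = M²/(4πt·(n_e·A·C_max)²).
n_e·A·C_max = 0.28 × 2.59 × 0.0300 = 0.02176 kg/m.
D = 2.20²/(4π × 393 × 0.02176²) = 2.07 m²/day.

2.07 m²/day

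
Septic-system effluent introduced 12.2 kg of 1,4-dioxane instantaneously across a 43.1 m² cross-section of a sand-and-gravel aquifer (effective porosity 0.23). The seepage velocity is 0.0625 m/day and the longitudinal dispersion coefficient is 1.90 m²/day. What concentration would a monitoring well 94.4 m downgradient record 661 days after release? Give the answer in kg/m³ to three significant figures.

0.00559 kg/m³

For an instantaneous plane source, C(x,t) = M/(n_e·A·√(4πDt)) · exp(−(x−vt)²/(4Dt)), with n_e·A the pore (flow) area.
Plume center vt = 0.0625 × 661 = 41.3125 m, so the well at 94.4 m is 53.0875 m downgradient of the peak.
√(4πDt) = 125.6 m, giving peak height M/(n_e·A·√(4πDt)) = 12.2/(0.23 × 43.1 × 125.6) = 0.009799 kg/m³.
(x−vt)²/(4Dt) = (53.0875)²/(4 × 1.90 × 661) = 0.5610; exp(−0.5610) = 0.5706.
C = 0.009799 × 0.5706 = 0.00559 kg/m³.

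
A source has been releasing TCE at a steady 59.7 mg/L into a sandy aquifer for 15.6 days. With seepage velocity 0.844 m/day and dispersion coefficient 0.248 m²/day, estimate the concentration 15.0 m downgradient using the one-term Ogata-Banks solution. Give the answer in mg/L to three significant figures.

15.2 mg/L

For a continuous step input, C/C₀ ≈ ½·erfc((x−vt)/(2√(Dt))).
vt = 0.844 × 15.6 = 13.1664 m and 2√(Dt) = 2√(0.248 × 15.6) = 3.934 m.
Argument (x−vt)/(2√(Dt)) = (15.0 − 13.1664)/3.934 = 0.4661; ½·erfc(0.4661) = 0.2549.
C = 59.7 × 0.2549 = 15.2 mg/L.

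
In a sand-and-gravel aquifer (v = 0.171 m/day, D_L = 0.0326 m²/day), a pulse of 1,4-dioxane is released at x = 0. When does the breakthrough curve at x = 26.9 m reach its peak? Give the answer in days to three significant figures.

For the 1D instantaneous-source solution, setting ∂C/∂t = 0 at fixed x gives v²t² + 2Dt − x² = 0, so t = (√(D² + v²x²) − D)/v².
√(D² + v²x²) = √(0.0326² + 0.171² × 26.9²) = 4.600; v² = 0.029241.
t = (4.600 − 0.0326)/0.029241 = 156 days (vs. the pure-advection estimate x/v = 157 d).

156 days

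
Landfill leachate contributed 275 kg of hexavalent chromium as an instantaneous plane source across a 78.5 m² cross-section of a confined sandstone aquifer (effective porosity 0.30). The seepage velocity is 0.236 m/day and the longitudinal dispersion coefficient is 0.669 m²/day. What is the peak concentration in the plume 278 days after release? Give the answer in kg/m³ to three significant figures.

0.242 kg/m³

The peak of an instantaneous 1D plume sits at x = vt; there the Gaussian factor is 1 and C_max = M/(n_e·A·√(4πDt)), where n_e·A is the pore area the mass is dissolved in.
√(4πDt) = √(4π × 0.669 × 278) = 48.34 m, so C_max = 275/(0.30 × 78.5 × 48.34) = 0.242 kg/m³.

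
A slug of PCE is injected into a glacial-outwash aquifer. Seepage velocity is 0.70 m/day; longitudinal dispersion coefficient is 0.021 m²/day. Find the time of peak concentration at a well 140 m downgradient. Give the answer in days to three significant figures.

For the 1D instantaneous-source solution, setting ∂C/∂t = 0 at fixed x gives v²t² + 2Dt − x² = 0, so t = (√(D² + v²x²) − D)/v².
√(D² + v²x²) = √(0.021² + 0.70² × 140²) = 98.00; v² = 0.49.
t = (98.00 − 0.021)/0.49 = 200 days (vs. the pure-advection estimate x/v = 200 d).

200 days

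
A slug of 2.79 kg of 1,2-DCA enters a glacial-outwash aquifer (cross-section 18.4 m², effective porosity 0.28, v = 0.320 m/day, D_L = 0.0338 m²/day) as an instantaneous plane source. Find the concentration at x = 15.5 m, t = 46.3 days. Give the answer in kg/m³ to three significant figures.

0.113 kg/m³

For an instantaneous plane source, C(x,t) = M/(n_e·A·√(4πDt)) · exp(−(x−vt)²/(4Dt)), with n_e·A the pore (flow) area.
Plume center vt = 0.320 × 46.3 = 14.816 m, so the well at 15.5 m is 0.684 m downgradient of the peak.
√(4πDt) = 4.435 m, giving peak height M/(n_e·A·√(4πDt)) = 2.79/(0.28 × 18.4 × 4.435) = 0.1221 kg/m³.
(x−vt)²/(4Dt) = (0.684)²/(4 × 0.0338 × 46.3) = 0.07474; exp(−0.07474) = 0.9280.
C = 0.1221 × 0.9280 = 0.113 kg/m³.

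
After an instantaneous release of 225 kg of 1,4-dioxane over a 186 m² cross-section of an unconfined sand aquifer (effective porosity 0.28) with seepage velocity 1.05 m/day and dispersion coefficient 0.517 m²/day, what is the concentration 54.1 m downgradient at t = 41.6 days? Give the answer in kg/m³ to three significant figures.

For an instantaneous plane source, C(x,t) = M/(n_e·A·√(4πDt)) · exp(−(x−vt)²/(4Dt)), with n_e·A the pore (flow) area.
Plume center vt = 1.05 × 41.6 = 43.68 m, so the well at 54.1 m is 10.42 m downgradient of the peak.
√(4πDt) = 16.44 m, giving peak height M/(n_e·A·√(4πDt)) = 225/(0.28 × 186 × 16.44) = 0.2628 kg/m³.
(x−vt)²/(4Dt) = (10.42)²/(4 × 0.517 × 41.6) = 1.262; exp(−1.262) = 0.2831.
C = 0.2628 × 0.2831 = 0.0744 kg/m³.

0.0744 kg/m³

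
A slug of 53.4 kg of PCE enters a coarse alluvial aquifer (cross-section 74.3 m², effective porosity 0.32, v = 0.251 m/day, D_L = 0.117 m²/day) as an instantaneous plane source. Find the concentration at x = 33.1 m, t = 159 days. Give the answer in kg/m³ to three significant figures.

For an instantaneous plane source, C(x,t) = M/(n_e·A·√(4πDt)) · exp(−(x−vt)²/(4Dt)), with n_e·A the pore (flow) area.
Plume center vt = 0.251 × 159 = 39.909 m, so the well at 33.1 m is 6.809 m upgradient of the peak.
√(4πDt) = 15.29 m, giving peak height M/(n_e·A·√(4πDt)) = 53.4/(0.32 × 74.3 × 15.29) = 0.1469 kg/m³.
(x−vt)²/(4Dt) = (-6.809)²/(4 × 0.117 × 159) = 0.6231; exp(−0.6231) = 0.5363.
C = 0.1469 × 0.5363 = 0.0788 kg/m³.

0.0788 kg/m³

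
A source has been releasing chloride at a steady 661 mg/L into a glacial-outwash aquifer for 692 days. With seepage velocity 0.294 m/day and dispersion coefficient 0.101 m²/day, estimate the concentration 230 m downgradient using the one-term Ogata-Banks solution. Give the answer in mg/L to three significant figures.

For a continuous step input, C/C₀ ≈ ½·erfc((x−vt)/(2√(Dt))).
vt = 0.294 × 692 = 203.448 m and 2√(Dt) = 2√(0.101 × 692) = 16.72 m.
Argument (x−vt)/(2√(Dt)) = (230 − 203.448)/16.72 = 1.588; ½·erfc(1.588) = 0.01236.
C = 661 × 0.01236 = 8.17 mg/L.

8.17 mg/L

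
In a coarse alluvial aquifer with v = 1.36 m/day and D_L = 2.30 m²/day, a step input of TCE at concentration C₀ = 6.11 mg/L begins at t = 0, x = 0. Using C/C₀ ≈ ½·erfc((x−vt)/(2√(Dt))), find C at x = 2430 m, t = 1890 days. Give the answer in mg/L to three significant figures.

5.71 mg/L

For a continuous step input, C/C₀ ≈ ½·erfc((x−vt)/(2√(Dt))).
vt = 1.36 × 1890 = 2570.4 m and 2√(Dt) = 2√(2.30 × 1890) = 131.9 m.
Argument (x−vt)/(2√(Dt)) = (2430 − 2570.4)/131.9 = -1.064; ½·erfc(-1.064) = 0.9338.
C = 6.11 × 0.9338 = 5.71 mg/L.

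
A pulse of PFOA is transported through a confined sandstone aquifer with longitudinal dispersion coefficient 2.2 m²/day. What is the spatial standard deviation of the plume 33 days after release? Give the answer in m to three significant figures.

12.0 m

Dispersive spreading gives a Gaussian with σ² = 2Dt; advection only shifts the center.
σ = √(2 × 2.2 × 33) = 12.0 m.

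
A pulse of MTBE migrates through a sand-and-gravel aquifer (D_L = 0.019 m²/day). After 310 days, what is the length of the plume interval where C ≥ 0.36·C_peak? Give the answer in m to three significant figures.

9.81 m

The plume is Gaussian with σ = √(2Dt) = √(2 × 0.019 × 310) = 3.432 m.
C/C_peak = exp(−Δx²/(2σ²)) = 0.36 ⇒ Δx = σ·√(−2 ln 0.36) = 3.432 × 1.429 = 4.904 m.
Width = 2Δx = 9.81 m.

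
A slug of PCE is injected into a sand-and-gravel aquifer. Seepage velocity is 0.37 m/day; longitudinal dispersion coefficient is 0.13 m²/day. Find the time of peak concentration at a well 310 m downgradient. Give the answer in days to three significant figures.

837 days

For the 1D instantaneous-source solution, setting ∂C/∂t = 0 at fixed x gives v²t² + 2Dt − x² = 0, so t = (√(D² + v²x²) − D)/v².
√(D² + v²x²) = √(0.13² + 0.37² × 310²) = 114.7; v² = 0.1369.
t = (114.7 − 0.13)/0.1369 = 837 days (vs. the pure-advection estimate x/v = 838 d).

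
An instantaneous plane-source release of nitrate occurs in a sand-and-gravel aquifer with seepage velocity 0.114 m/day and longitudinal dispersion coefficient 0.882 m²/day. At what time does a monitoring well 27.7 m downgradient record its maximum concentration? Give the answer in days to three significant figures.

184 days

For the 1D instantaneous-source solution, setting ∂C/∂t = 0 at fixed x gives v²t² + 2Dt − x² = 0, so t = (√(D² + v²x²) − D)/v².
√(D² + v²x²) = √(0.882² + 0.114² × 27.7²) = 3.279; v² = 0.012996.
t = (3.279 − 0.882)/0.012996 = 184 days (vs. the pure-advection estimate x/v = 243 d).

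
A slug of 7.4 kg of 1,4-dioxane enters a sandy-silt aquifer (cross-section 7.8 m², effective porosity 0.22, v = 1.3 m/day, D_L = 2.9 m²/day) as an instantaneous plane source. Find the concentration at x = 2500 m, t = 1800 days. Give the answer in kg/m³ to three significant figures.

For an instantaneous plane source, C(x,t) = M/(n_e·A·√(4πDt)) · exp(−(x−vt)²/(4Dt)), with n_e·A the pore (flow) area.
Plume center vt = 1.3 × 1800 = 2340 m, so the well at 2500 m is 160 m downgradient of the peak.
√(4πDt) = 256.1 m, giving peak height M/(n_e·A·√(4πDt)) = 7.4/(0.22 × 7.8 × 256.1) = 0.01684 kg/m³.
(x−vt)²/(4Dt) = (160)²/(4 × 2.9 × 1800) = 1.226; exp(−1.226) = 0.2935.
C = 0.01684 × 0.2935 = 0.00494 kg/m³.

0.00494 kg/m³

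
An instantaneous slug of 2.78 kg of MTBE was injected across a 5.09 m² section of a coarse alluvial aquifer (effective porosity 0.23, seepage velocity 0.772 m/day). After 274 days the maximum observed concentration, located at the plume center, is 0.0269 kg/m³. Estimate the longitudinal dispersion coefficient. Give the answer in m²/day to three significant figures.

2.26 m²/day

At the plume center C_max = M/(n_e·A·√(4πDt)), so D = M²/(4πt·(n_e·A·C_max)²).
n_e·A·C_max = 0.23 × 5.09 × 0.0269 = 0.03149 kg/m.
D = 2.78²/(4π × 274 × 0.03149²) = 2.26 m²/day.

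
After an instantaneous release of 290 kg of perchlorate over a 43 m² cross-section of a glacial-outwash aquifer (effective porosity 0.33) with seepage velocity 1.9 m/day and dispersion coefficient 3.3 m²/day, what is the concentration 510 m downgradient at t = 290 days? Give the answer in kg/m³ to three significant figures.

0.120 kg/m³

For an instantaneous plane source, C(x,t) = M/(n_e·A·√(4πDt)) · exp(−(x−vt)²/(4Dt)), with n_e·A the pore (flow) area.
Plume center vt = 1.9 × 290 = 551 m, so the well at 510 m is 41 m upgradient of the peak.
√(4πDt) = 109.7 m, giving peak height M/(n_e·A·√(4πDt)) = 290/(0.33 × 43 × 109.7) = 0.1863 kg/m³.
(x−vt)²/(4Dt) = (-41)²/(4 × 3.3 × 290) = 0.4391; exp(−0.4391) = 0.6446.
C = 0.1863 × 0.6446 = 0.120 kg/m³.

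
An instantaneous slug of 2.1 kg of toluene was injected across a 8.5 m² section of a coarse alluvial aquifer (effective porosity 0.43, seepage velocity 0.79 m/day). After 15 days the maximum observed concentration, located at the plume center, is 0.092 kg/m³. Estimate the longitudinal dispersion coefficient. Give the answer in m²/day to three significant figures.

At the plume center C_max = M/(n_e·A·√(4πDt)), so D = M²/(4πt·(n_e·A·C_max)²).
n_e·A·C_max = 0.43 × 8.5 × 0.092 = 0.3363 kg/m.
D = 2.1²/(4π × 15 × 0.3363²) = 0.207 m²/day.

0.207 m²/day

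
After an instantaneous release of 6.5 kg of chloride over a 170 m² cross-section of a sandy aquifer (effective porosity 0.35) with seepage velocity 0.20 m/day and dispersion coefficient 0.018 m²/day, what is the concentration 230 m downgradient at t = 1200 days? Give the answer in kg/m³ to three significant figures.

0.00208 kg/m³

For an instantaneous plane source, C(x,t) = M/(n_e·A·√(4πDt)) · exp(−(x−vt)²/(4Dt)), with n_e·A the pore (flow) area.
Plume center vt = 0.20 × 1200 = 240 m, so the well at 230 m is 10 m upgradient of the peak.
√(4πDt) = 16.48 m, giving peak height M/(n_e·A·√(4πDt)) = 6.5/(0.35 × 170 × 16.48) = 0.006629 kg/m³.
(x−vt)²/(4Dt) = (-10)²/(4 × 0.018 × 1200) = 1.157; exp(−1.157) = 0.3144.
C = 0.006629 × 0.3144 = 0.00208 kg/m³.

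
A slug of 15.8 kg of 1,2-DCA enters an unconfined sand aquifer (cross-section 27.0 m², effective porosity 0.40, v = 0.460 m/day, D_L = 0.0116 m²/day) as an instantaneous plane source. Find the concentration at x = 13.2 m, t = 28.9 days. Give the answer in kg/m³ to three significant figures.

0.708 kg/m³

For an instantaneous plane source, C(x,t) = M/(n_e·A·√(4πDt)) · exp(−(x−vt)²/(4Dt)), with n_e·A the pore (flow) area.
Plume center vt = 0.460 × 28.9 = 13.294 m, so the well at 13.2 m is 0.094 m upgradient of the peak.
√(4πDt) = 2.052 m, giving peak height M/(n_e·A·√(4πDt)) = 15.8/(0.40 × 27.0 × 2.052) = 0.7129 kg/m³.
(x−vt)²/(4Dt) = (-0.094)²/(4 × 0.0116 × 28.9) = 0.006589; exp(−0.006589) = 0.9934.
C = 0.7129 × 0.9934 = 0.708 kg/m³.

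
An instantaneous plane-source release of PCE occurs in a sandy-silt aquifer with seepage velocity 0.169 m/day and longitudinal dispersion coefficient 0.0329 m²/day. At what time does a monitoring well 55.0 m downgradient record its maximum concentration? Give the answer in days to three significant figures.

For the 1D instantaneous-source solution, setting ∂C/∂t = 0 at fixed x gives v²t² + 2Dt − x² = 0, so t = (√(D² + v²x²) − D)/v².
√(D² + v²x²) = √(0.0329² + 0.169² × 55.0²) = 9.295; v² = 0.028561.
t = (9.295 − 0.0329)/0.028561 = 324 days (vs. the pure-advection estimate x/v = 325 d).

324 days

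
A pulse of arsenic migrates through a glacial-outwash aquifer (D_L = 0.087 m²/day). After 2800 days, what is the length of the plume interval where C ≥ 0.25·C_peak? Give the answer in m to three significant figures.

The plume is Gaussian with σ = √(2Dt) = √(2 × 0.087 × 2800) = 22.07 m.
C/C_peak = exp(−Δx²/(2σ²)) = 0.25 ⇒ Δx = σ·√(−2 ln 0.25) = 22.07 × 1.665 = 36.75 m.
Width = 2Δx = 73.5 m.

73.5 m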